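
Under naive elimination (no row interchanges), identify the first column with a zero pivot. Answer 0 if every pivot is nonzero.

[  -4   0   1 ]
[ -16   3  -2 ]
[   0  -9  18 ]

first zero-pivot column = 3

Naive forward elimination:
R2 <- R2 - (4)*R1:  [  0   3  -6 ]
R3 <- R3 - (-3)*R2:  [ 0  0  0 ]
Matrix at this point:
[ -4  0   1 ]
[  0  3  -6 ]
[  0  0   0 ]
Pivot entry (3,3) in the last row is zero and there are no rows below to swap with -> zero pivot in column 3 (A is singular).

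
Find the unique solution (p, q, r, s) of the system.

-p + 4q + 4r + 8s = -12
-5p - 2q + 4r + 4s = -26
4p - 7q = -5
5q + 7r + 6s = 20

Forward elimination on [A|b]:
R2 <- R2 - (5)*R1:  [   0  -22  -16  -36   34 ]
R3 <- R3 - (-4)*R1:  [   0    9   16   32  -53 ]
R3 <- R3 - (-9/22)*R2:  [       0        0   104/11   190/11  -430/11 ]
R4 <- R4 - (-5/22)*R2:  [      0       0   37/11  -24/11  305/11 ]
R4 <- R4 - (37/104)*R3:  [       0        0        0  -433/52  2165/52 ]
Row echelon form:
[ -1    4       4        8  |      -12 ]
[  0  -22     -16      -36  |       34 ]
[  0    0  104/11   190/11  |  -430/11 ]
[  0    0       0  -433/52  |  2165/52 ]
Back-substitution:
s = (2165/52) / (-433/52) = -5
r = (-430/11 - (190/11)*(-5)) / (104/11) = 5
q = (34 - (-16)*(5) - (-36)*(-5)) / -22 = 3
p = (-12 - (4)*(3) - (4)*(5) - (8)*(-5)) / -1 = 4

(4, 3, 5, -5)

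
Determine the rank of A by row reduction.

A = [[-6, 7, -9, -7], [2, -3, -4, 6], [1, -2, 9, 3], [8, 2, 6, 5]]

rank(A) = 4

Row reduction:
R2 <- R2 - (-1/3)*R1:  [    0  -2/3    -7  11/3 ]
R3 <- R3 - (-1/6)*R1:  [    0  -5/6  15/2  11/6 ]
R4 <- R4 - (-4/3)*R1:  [     0   34/3     -6  -13/3 ]
R3 <- R3 - (5/4)*R2:  [     0      0   65/4  -11/4 ]
R4 <- R4 - (-17)*R2:  [    0     0  -125    58 ]
R4 <- R4 - (-100/13)*R3:  [      0       0       0  479/13 ]
Row echelon form:
[ -6     7    -9      -7 ]
[  0  -2/3    -7    11/3 ]
[  0     0  65/4   -11/4 ]
[  0     0     0  479/13 ]
Nonzero rows / pivot columns: 4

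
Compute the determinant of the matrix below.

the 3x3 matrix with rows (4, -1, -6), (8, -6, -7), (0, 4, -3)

Forward elimination:
R2 <- R2 - (2)*R1:  [  0  -4   5 ]
R3 <- R3 - (-1)*R2:  [ 0  0  2 ]
Upper-triangular form:
[ 4  -1  -6 ]
[ 0  -4   5 ]
[ 0   0   2 ]
det(A) = (-1)^0 * (4) * (-4) * (2) = -32  (0 row swaps -> sign +1)

det(A) = -32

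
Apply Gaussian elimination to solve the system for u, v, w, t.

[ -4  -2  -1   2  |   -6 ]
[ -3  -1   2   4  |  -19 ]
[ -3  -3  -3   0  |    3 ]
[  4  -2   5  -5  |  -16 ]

(0, 3, -4, -2)

Forward elimination on [A|b]:
R2 <- R2 - (3/4)*R1:  [     0    1/2   11/4    5/2  -29/2 ]
R3 <- R3 - (3/4)*R1:  [    0  -3/2  -9/4  -3/2  15/2 ]
R4 <- R4 - (-1)*R1:  [   0   -4    4   -3  -22 ]
R3 <- R3 - (-3)*R2:  [   0    0    6    6  -36 ]
R4 <- R4 - (-8)*R2:  [    0     0    26    17  -138 ]
R4 <- R4 - (13/3)*R3:  [  0   0   0  -9  18 ]
Row echelon form:
[ -4   -2    -1    2  |     -6 ]
[  0  1/2  11/4  5/2  |  -29/2 ]
[  0    0     6    6  |    -36 ]
[  0    0     0   -9  |     18 ]
Back-substitution:
t = (18) / -9 = -2
w = (-36 - (6)*(-2)) / 6 = -4
v = (-29/2 - (11/4)*(-4) - (5/2)*(-2)) / (1/2) = 3
u = (-6 - (-2)*(3) - (-1)*(-4) - (2)*(-2)) / -4 = 0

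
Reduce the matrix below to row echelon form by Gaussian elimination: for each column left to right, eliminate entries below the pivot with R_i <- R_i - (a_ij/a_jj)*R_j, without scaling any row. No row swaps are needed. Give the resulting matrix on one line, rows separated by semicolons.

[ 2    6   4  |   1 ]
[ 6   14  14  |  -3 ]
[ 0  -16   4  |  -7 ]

Forward elimination:
R2 <- R2 - (3)*R1:  [  0  -4   2  -6 ]
R3 <- R3 - (4)*R2:  [  0   0  -4  17 ]
Row echelon form:
[ 2   6   4  |   1 ]
[ 0  -4   2  |  -6 ]
[ 0   0  -4  |  17 ]

REF = [2 6 4 1; 0 -4 2 -6; 0 0 -4 17]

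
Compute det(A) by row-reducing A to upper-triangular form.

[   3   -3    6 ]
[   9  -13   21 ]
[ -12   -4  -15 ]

det(A) = 36

Forward elimination:
R2 <- R2 - (3)*R1:  [  0  -4   3 ]
R3 <- R3 - (-4)*R1:  [   0  -16    9 ]
R3 <- R3 - (4)*R2:  [  0   0  -3 ]
Upper-triangular form:
[ 3  -3   6 ]
[ 0  -4   3 ]
[ 0   0  -3 ]
det(A) = (-1)^0 * (3) * (-4) * (-3) = 36  (0 row swaps -> sign +1)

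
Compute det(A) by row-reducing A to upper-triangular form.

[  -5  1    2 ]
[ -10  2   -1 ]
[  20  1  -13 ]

det(A) = -125

Forward elimination:
R2 <- R2 - (2)*R1:  [  0   0  -5 ]
R3 <- R3 - (-4)*R1:  [  0   5  -5 ]
R2 <-> R3   (pivot in column 2 was zero)
[ -5  1   2 ]
[  0  5  -5 ]
[  0  0  -5 ]
Upper-triangular form:
[ -5  1   2 ]
[  0  5  -5 ]
[  0  0  -5 ]
det(A) = (-1)^1 * (-5) * (5) * (-5) = -125  (1 row swap -> sign -1)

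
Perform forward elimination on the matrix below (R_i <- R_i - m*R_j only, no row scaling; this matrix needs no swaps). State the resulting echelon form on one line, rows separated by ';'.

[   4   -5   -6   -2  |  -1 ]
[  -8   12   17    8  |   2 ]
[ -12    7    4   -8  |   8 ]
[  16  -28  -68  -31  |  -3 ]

REF = [4 -5 -6 -2 -1; 0 2 5 4 0; 0 0 6 2 5; 0 0 0 1 21]

Forward elimination:
R2 <- R2 - (-2)*R1:  [ 0  2  5  4  0 ]
R3 <- R3 - (-3)*R1:  [   0   -8  -14  -14    5 ]
R4 <- R4 - (4)*R1:  [   0   -8  -44  -23    1 ]
R3 <- R3 - (-4)*R2:  [ 0  0  6  2  5 ]
R4 <- R4 - (-4)*R2:  [   0    0  -24   -7    1 ]
R4 <- R4 - (-4)*R3:  [  0   0   0   1  21 ]
Row echelon form:
[ 4  -5  -6  -2  |  -1 ]
[ 0   2   5   4  |   0 ]
[ 0   0   6   2  |   5 ]
[ 0   0   0   1  |  21 ]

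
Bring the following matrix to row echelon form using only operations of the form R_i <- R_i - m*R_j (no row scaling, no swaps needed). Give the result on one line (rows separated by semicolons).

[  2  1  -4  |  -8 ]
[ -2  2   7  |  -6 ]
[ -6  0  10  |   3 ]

Forward elimination:
R2 <- R2 - (-1)*R1:  [   0    3    3  -14 ]
R3 <- R3 - (-3)*R1:  [   0    3   -2  -21 ]
R3 <- R3 - (1)*R2:  [  0   0  -5  -7 ]
Row echelon form:
[ 2  1  -4  |   -8 ]
[ 0  3   3  |  -14 ]
[ 0  0  -5  |   -7 ]

REF = [2 1 -4 -8; 0 3 3 -14; 0 0 -5 -7]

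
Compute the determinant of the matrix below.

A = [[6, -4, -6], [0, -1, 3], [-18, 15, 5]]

Forward elimination:
R3 <- R3 - (-3)*R1:  [   0    3  -13 ]
R3 <- R3 - (-3)*R2:  [  0   0  -4 ]
Upper-triangular form:
[ 6  -4  -6 ]
[ 0  -1   3 ]
[ 0   0  -4 ]
det(A) = (-1)^0 * (6) * (-1) * (-4) = 24  (0 row swaps -> sign +1)

det(A) = 24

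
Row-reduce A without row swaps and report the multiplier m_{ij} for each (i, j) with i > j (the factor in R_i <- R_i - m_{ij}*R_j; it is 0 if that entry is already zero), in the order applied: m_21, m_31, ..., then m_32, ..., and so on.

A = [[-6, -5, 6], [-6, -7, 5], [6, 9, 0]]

Forward elimination:
R2 <- R2 - (1)*R1:  [  0  -2  -1 ]
R3 <- R3 - (-1)*R1:  [ 0  4  6 ]
R3 <- R3 - (-2)*R2:  [ 0  0  4 ]
Multipliers (in order of application): m_{21} = 1, m_{31} = -1, m_{32} = -2

multipliers: 1, -1, -2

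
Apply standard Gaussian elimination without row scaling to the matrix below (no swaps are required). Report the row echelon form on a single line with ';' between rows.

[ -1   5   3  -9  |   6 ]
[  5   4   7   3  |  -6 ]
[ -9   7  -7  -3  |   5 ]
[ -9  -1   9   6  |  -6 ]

Forward elimination:
R2 <- R2 - (-5)*R1:  [   0   29   22  -42   24 ]
R3 <- R3 - (9)*R1:  [   0  -38  -34   78  -49 ]
R4 <- R4 - (9)*R1:  [   0  -46  -18   87  -60 ]
R3 <- R3 - (-38/29)*R2:  [       0        0  -150/29   666/29  -509/29 ]
R4 <- R4 - (-46/29)*R2:  [       0        0   490/29   591/29  -636/29 ]
R4 <- R4 - (-49/15)*R3:  [        0         0         0     477/5  -1189/15 ]
Row echelon form:
[ -1   5        3      -9  |         6 ]
[  0  29       22     -42  |        24 ]
[  0   0  -150/29  666/29  |   -509/29 ]
[  0   0        0   477/5  |  -1189/15 ]

REF = [-1 5 3 -9 6; 0 29 22 -42 24; 0 0 -150/29 666/29 -509/29; 0 0 0 477/5 -1189/15]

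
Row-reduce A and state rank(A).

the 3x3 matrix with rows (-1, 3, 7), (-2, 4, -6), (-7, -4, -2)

Row reduction:
R2 <- R2 - (2)*R1:  [   0   -2  -20 ]
R3 <- R3 - (7)*R1:  [   0  -25  -51 ]
R3 <- R3 - (25/2)*R2:  [   0    0  199 ]
Row echelon form:
[ -1   3    7 ]
[  0  -2  -20 ]
[  0   0  199 ]
Nonzero rows / pivot columns: 3

rank(A) = 3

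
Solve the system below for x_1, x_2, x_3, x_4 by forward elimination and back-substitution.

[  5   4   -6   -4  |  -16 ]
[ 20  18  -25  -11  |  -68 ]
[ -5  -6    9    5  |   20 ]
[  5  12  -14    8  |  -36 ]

Forward elimination on [A|b]:
R2 <- R2 - (4)*R1:  [  0   2  -1   5  -4 ]
R3 <- R3 - (-1)*R1:  [  0  -2   3   1   4 ]
R4 <- R4 - (1)*R1:  [   0    8   -8   12  -20 ]
R3 <- R3 - (-1)*R2:  [ 0  0  2  6  0 ]
R4 <- R4 - (4)*R2:  [  0   0  -4  -8  -4 ]
R4 <- R4 - (-2)*R3:  [  0   0   0   4  -4 ]
Row echelon form:
[ 5  4  -6  -4  |  -16 ]
[ 0  2  -1   5  |   -4 ]
[ 0  0   2   6  |    0 ]
[ 0  0   0   4  |   -4 ]
Back-substitution:
x_4 = (-4) / 4 = -1
x_3 = (0 - (6)*(-1)) / 2 = 3
x_2 = (-4 - (-1)*(3) - (5)*(-1)) / 2 = 2
x_1 = (-16 - (4)*(2) - (-6)*(3) - (-4)*(-1)) / 5 = -2

(-2, 2, 3, -1)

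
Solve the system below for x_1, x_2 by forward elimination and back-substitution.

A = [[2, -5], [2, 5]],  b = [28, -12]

Forward elimination on [A|b]:
R2 <- R2 - (1)*R1:  [   0   10  -40 ]
Row echelon form:
[ 2  -5  |   28 ]
[ 0  10  |  -40 ]
Back-substitution:
x_2 = (-40) / 10 = -4
x_1 = (28 - (-5)*(-4)) / 2 = 4

(4, -4)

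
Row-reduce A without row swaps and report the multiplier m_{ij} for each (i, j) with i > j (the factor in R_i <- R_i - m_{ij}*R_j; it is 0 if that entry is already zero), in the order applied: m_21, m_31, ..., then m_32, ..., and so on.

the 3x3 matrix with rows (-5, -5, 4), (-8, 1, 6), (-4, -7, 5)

Forward elimination:
R2 <- R2 - (8/5)*R1:  [    0     9  -2/5 ]
R3 <- R3 - (4/5)*R1:  [   0   -3  9/5 ]
R3 <- R3 - (-1/3)*R2:  [   0    0  5/3 ]
Multipliers (in order of application): m_{21} = 8/5, m_{31} = 4/5, m_{32} = -1/3

multipliers: 8/5, 4/5, -1/3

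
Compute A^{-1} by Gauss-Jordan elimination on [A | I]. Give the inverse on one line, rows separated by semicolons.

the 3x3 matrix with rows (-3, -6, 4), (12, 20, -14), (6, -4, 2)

inverse = [-2/3 -1/6 1/6; -9/2 -5/4 1/4; -7 -2 1/2]

Gauss-Jordan on [A | I]:
R1 <- (1/-3)*R1:  [    1     2  -4/3  |  -1/3     0     0 ]
R2 <- R2 - (12)*R1:  [  0  -4   2  |   4   1   0 ]
R3 <- R3 - (6)*R1:  [   0  -16   10  |    2    0    1 ]
R2 <- (1/-4)*R2:  [    0     1  -1/2  |    -1  -1/4     0 ]
R1 <- R1 - (2)*R2:  [    1     0  -1/3  |   5/3   1/2     0 ]
R3 <- R3 - (-16)*R2:  [   0    0    2  |  -14   -4    1 ]
R3 <- (1/2)*R3:  [   0    0    1  |   -7   -2  1/2 ]
R1 <- R1 - (-1/3)*R3:  [    1     0     0  |  -2/3  -1/6   1/6 ]
R2 <- R2 - (-1/2)*R3:  [    0     1     0  |  -9/2  -5/4   1/4 ]
Right block of [I | A^{-1}] is the inverse:
[ -2/3  -1/6  1/6 ]
[ -9/2  -5/4  1/4 ]
[   -7    -2  1/2 ]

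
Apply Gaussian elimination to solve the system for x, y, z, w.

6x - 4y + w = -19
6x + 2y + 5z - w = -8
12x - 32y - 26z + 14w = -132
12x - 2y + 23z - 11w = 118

Forward elimination on [A|b]:
R2 <- R2 - (1)*R1:  [  0   6   5  -2  11 ]
R3 <- R3 - (2)*R1:  [   0  -24  -26   12  -94 ]
R4 <- R4 - (2)*R1:  [   0    6   23  -13  156 ]
R3 <- R3 - (-4)*R2:  [   0    0   -6    4  -50 ]
R4 <- R4 - (1)*R2:  [   0    0   18  -11  145 ]
R4 <- R4 - (-3)*R3:  [  0   0   0   1  -5 ]
Row echelon form:
[ 6  -4   0   1  |  -19 ]
[ 0   6   5  -2  |   11 ]
[ 0   0  -6   4  |  -50 ]
[ 0   0   0   1  |   -5 ]
Back-substitution:
w = (-5) / 1 = -5
z = (-50 - (4)*(-5)) / -6 = 5
y = (11 - (5)*(5) - (-2)*(-5)) / 6 = -4
x = (-19 - (-4)*(-4) - (1)*(-5)) / 6 = -5

(-5, -4, 5, -5)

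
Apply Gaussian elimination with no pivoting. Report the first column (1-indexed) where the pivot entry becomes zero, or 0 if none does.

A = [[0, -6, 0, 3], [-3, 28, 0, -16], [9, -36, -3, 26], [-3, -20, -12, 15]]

Naive forward elimination:
Pivot entry (1,1) is zero but row 2 has -3 in column 1 -> naive elimination stops; a row interchange (e.g. R1 <-> R2) would be required here.

first zero-pivot column = 1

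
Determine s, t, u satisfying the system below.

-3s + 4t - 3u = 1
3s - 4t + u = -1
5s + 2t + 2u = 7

Forward elimination on [A|b]:
R2 <- R2 - (-1)*R1:  [  0   0  -2   0 ]
R3 <- R3 - (-5/3)*R1:  [    0  26/3    -3  26/3 ]
R2 <-> R3   (pivot in column 2 was zero)
[ -3     4  -3     1 ]
[  0  26/3  -3  26/3 ]
[  0     0  -2     0 ]
Row echelon form:
[ -3     4  -3  |     1 ]
[  0  26/3  -3  |  26/3 ]
[  0     0  -2  |     0 ]
Back-substitution:
u = (0) / -2 = 0
t = (26/3 - (-3)*(0)) / (26/3) = 1
s = (1 - (4)*(1) - (-3)*(0)) / -3 = 1

(1, 1, 0)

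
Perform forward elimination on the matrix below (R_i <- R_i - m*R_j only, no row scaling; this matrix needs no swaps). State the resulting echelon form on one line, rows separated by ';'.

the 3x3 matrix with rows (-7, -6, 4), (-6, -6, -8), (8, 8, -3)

REF = [-7 -6 4; 0 -6/7 -80/7; 0 0 -41/3]

Forward elimination:
R2 <- R2 - (6/7)*R1:  [     0   -6/7  -80/7 ]
R3 <- R3 - (-8/7)*R1:  [    0   8/7  11/7 ]
R3 <- R3 - (-4/3)*R2:  [     0      0  -41/3 ]
Row echelon form:
[ -7    -6      4 ]
[  0  -6/7  -80/7 ]
[  0     0  -41/3 ]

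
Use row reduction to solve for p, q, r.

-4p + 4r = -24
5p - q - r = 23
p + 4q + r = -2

(4, -1, -2)

Forward elimination on [A|b]:
R2 <- R2 - (-5/4)*R1:  [  0  -1   4  -7 ]
R3 <- R3 - (-1/4)*R1:  [  0   4   2  -8 ]
R3 <- R3 - (-4)*R2:  [   0    0   18  -36 ]
Row echelon form:
[ -4   0   4  |  -24 ]
[  0  -1   4  |   -7 ]
[  0   0  18  |  -36 ]
Back-substitution:
r = (-36) / 18 = -2
q = (-7 - (4)*(-2)) / -1 = -1
p = (-24 - (4)*(-2)) / -4 = 4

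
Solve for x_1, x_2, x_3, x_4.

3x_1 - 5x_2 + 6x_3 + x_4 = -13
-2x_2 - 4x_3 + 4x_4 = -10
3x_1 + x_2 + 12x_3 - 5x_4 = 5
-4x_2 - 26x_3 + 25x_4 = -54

(-2, 1, 0, -2)

Forward elimination on [A|b]:
R3 <- R3 - (1)*R1:  [  0   6   6  -6  18 ]
R3 <- R3 - (-3)*R2:  [   0    0   -6    6  -12 ]
R4 <- R4 - (2)*R2:  [   0    0  -18   17  -34 ]
R4 <- R4 - (3)*R3:  [  0   0   0  -1   2 ]
Row echelon form:
[ 3  -5   6   1  |  -13 ]
[ 0  -2  -4   4  |  -10 ]
[ 0   0  -6   6  |  -12 ]
[ 0   0   0  -1  |    2 ]
Back-substitution:
x_4 = (2) / -1 = -2
x_3 = (-12 - (6)*(-2)) / -6 = 0
x_2 = (-10 - (-4)*(0) - (4)*(-2)) / -2 = 1
x_1 = (-13 - (-5)*(1) - (6)*(0) - (1)*(-2)) / 3 = -2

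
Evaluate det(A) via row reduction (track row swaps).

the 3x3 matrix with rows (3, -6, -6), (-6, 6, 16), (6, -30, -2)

det(A) = 36

Forward elimination:
R2 <- R2 - (-2)*R1:  [  0  -6   4 ]
R3 <- R3 - (2)*R1:  [   0  -18   10 ]
R3 <- R3 - (3)*R2:  [  0   0  -2 ]
Upper-triangular form:
[ 3  -6  -6 ]
[ 0  -6   4 ]
[ 0   0  -2 ]
det(A) = (-1)^0 * (3) * (-6) * (-2) = 36  (0 row swaps -> sign +1)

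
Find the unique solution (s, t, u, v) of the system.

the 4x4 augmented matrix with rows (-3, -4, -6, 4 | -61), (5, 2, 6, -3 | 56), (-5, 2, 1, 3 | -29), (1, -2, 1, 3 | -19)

Forward elimination on [A|b]:
R2 <- R2 - (-5/3)*R1:  [      0   -14/3      -4    11/3  -137/3 ]
R3 <- R3 - (5/3)*R1:  [     0   26/3     11  -11/3  218/3 ]
R4 <- R4 - (-1/3)*R1:  [      0   -10/3      -1    13/3  -118/3 ]
R3 <- R3 - (-13/7)*R2:  [     0      0   25/7   22/7  -85/7 ]
R4 <- R4 - (5/7)*R2:  [     0      0   13/7   12/7  -47/7 ]
R4 <- R4 - (13/25)*R3:  [    0     0     0  2/25  -2/5 ]
Row echelon form:
[ -3     -4    -6     4  |     -61 ]
[  0  -14/3    -4  11/3  |  -137/3 ]
[  0      0  25/7  22/7  |   -85/7 ]
[  0      0     0  2/25  |    -2/5 ]
Back-substitution:
v = (-2/5) / (2/25) = -5
u = (-85/7 - (22/7)*(-5)) / (25/7) = 1
t = (-137/3 - (-4)*(1) - (11/3)*(-5)) / (-14/3) = 5
s = (-61 - (-4)*(5) - (-6)*(1) - (4)*(-5)) / -3 = 5

(5, 5, 1, -5)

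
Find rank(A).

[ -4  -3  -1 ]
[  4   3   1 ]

rank(A) = 1

Row reduction:
R2 <- R2 - (-1)*R1:  [ 0  0  0 ]
Row echelon form:
[ -4  -3  -1 ]
[  0   0   0 ]
Nonzero rows / pivot columns: 1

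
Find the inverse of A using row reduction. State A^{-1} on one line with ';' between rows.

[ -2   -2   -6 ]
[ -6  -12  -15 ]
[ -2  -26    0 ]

inverse = [65/12 -13/6 7/12; -5/12 1/6 -1/12; -11/6 2/3 -1/6]

Gauss-Jordan on [A | I]:
R1 <- (1/-2)*R1:  [    1     1     3  |  -1/2     0     0 ]
R2 <- R2 - (-6)*R1:  [  0  -6   3  |  -3   1   0 ]
R3 <- R3 - (-2)*R1:  [   0  -24    6  |   -1    0    1 ]
R2 <- (1/-6)*R2:  [    0     1  -1/2  |   1/2  -1/6     0 ]
R1 <- R1 - (1)*R2:  [   1    0  7/2  |   -1  1/6    0 ]
R3 <- R3 - (-24)*R2:  [  0   0  -6  |  11  -4   1 ]
R3 <- (1/-6)*R3:  [     0      0      1  |  -11/6    2/3   -1/6 ]
R1 <- R1 - (7/2)*R3:  [     1      0      0  |  65/12  -13/6   7/12 ]
R2 <- R2 - (-1/2)*R3:  [     0      1      0  |  -5/12    1/6  -1/12 ]
Right block of [I | A^{-1}] is the inverse:
[ 65/12  -13/6   7/12 ]
[ -5/12    1/6  -1/12 ]
[ -11/6    2/3   -1/6 ]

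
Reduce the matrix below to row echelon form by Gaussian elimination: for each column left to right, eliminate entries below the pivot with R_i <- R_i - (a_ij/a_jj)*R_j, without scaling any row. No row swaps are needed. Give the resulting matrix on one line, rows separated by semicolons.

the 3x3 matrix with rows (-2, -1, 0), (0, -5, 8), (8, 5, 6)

REF = [-2 -1 0; 0 -5 8; 0 0 38/5]

Forward elimination:
R3 <- R3 - (-4)*R1:  [ 0  1  6 ]
R3 <- R3 - (-1/5)*R2:  [    0     0  38/5 ]
Row echelon form:
[ -2  -1     0 ]
[  0  -5     8 ]
[  0   0  38/5 ]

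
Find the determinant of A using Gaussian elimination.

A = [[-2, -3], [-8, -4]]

det(A) = -16

Forward elimination:
R2 <- R2 - (4)*R1:  [ 0  8 ]
Upper-triangular form:
[ -2  -3 ]
[  0   8 ]
det(A) = (-1)^0 * (-2) * (8) = -16  (0 row swaps -> sign +1)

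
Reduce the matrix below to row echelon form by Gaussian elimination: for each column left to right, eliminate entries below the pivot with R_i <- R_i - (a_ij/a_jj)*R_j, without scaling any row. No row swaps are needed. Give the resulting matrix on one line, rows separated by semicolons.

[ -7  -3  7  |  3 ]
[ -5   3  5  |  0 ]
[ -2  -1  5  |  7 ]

REF = [-7 -3 7 3; 0 36/7 0 -15/7; 0 0 3 73/12]

Forward elimination:
R2 <- R2 - (5/7)*R1:  [     0   36/7      0  -15/7 ]
R3 <- R3 - (2/7)*R1:  [    0  -1/7     3  43/7 ]
R3 <- R3 - (-1/36)*R2:  [     0      0      3  73/12 ]
Row echelon form:
[ -7    -3  7  |      3 ]
[  0  36/7  0  |  -15/7 ]
[  0     0  3  |  73/12 ]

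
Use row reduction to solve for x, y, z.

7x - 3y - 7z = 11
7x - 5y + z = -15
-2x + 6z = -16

Forward elimination on [A|b]:
R2 <- R2 - (1)*R1:  [   0   -2    8  -26 ]
R3 <- R3 - (-2/7)*R1:  [     0   -6/7      4  -90/7 ]
R3 <- R3 - (3/7)*R2:  [     0      0    4/7  -12/7 ]
Row echelon form:
[ 7  -3   -7  |     11 ]
[ 0  -2    8  |    -26 ]
[ 0   0  4/7  |  -12/7 ]
Back-substitution:
z = (-12/7) / (4/7) = -3
y = (-26 - (8)*(-3)) / -2 = 1
x = (11 - (-3)*(1) - (-7)*(-3)) / 7 = -1

(-1, 1, -3)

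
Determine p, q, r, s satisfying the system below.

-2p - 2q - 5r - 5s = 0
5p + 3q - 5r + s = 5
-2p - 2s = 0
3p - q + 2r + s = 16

(5, 0, 3, -5)

Forward elimination on [A|b]:
R2 <- R2 - (-5/2)*R1:  [     0     -2  -35/2  -23/2      5 ]
R3 <- R3 - (1)*R1:  [ 0  2  5  3  0 ]
R4 <- R4 - (-3/2)*R1:  [     0     -4  -11/2  -13/2     16 ]
R3 <- R3 - (-1)*R2:  [     0      0  -25/2  -17/2      5 ]
R4 <- R4 - (2)*R2:  [    0     0  59/2  33/2     6 ]
R4 <- R4 - (-59/25)*R3:  [      0       0       0  -89/25    89/5 ]
Row echelon form:
[ -2  -2     -5      -5  |     0 ]
[  0  -2  -35/2   -23/2  |     5 ]
[  0   0  -25/2   -17/2  |     5 ]
[  0   0      0  -89/25  |  89/5 ]
Back-substitution:
s = (89/5) / (-89/25) = -5
r = (5 - (-17/2)*(-5)) / (-25/2) = 3
q = (5 - (-35/2)*(3) - (-23/2)*(-5)) / -2 = 0
p = (0 - (-2)*(0) - (-5)*(3) - (-5)*(-5)) / -2 = 5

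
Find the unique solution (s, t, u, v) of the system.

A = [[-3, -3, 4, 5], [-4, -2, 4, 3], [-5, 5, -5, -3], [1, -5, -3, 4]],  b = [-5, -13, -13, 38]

Forward elimination on [A|b]:
R2 <- R2 - (4/3)*R1:  [     0      2   -4/3  -11/3  -19/3 ]
R3 <- R3 - (5/3)*R1:  [     0     10  -35/3  -34/3  -14/3 ]
R4 <- R4 - (-1/3)*R1:  [     0     -6   -5/3   17/3  109/3 ]
R3 <- R3 - (5)*R2:  [  0   0  -5   7  27 ]
R4 <- R4 - (-3)*R2:  [     0      0  -17/3  -16/3   52/3 ]
R4 <- R4 - (17/15)*R3:  [       0        0        0  -199/15  -199/15 ]
Row echelon form:
[ -3  -3     4        5  |       -5 ]
[  0   2  -4/3    -11/3  |    -19/3 ]
[  0   0    -5        7  |       27 ]
[  0   0     0  -199/15  |  -199/15 ]
Back-substitution:
v = (-199/15) / (-199/15) = 1
u = (27 - (7)*(1)) / -5 = -4
t = (-19/3 - (-4/3)*(-4) - (-11/3)*(1)) / 2 = -4
s = (-5 - (-3)*(-4) - (4)*(-4) - (5)*(1)) / -3 = 2

(2, -4, -4, 1)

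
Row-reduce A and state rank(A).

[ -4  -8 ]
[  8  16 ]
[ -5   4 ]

rank(A) = 2

Row reduction:
R2 <- R2 - (-2)*R1:  [ 0  0 ]
R3 <- R3 - (5/4)*R1:  [  0  14 ]
R2 <-> R3   (pivot in column 2 was zero)
[ -4  -8 ]
[  0  14 ]
[  0   0 ]
Row echelon form:
[ -4  -8 ]
[  0  14 ]
[  0   0 ]
Nonzero rows / pivot columns: 2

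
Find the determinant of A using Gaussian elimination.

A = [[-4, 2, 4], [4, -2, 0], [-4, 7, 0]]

Forward elimination:
R2 <- R2 - (-1)*R1:  [ 0  0  4 ]
R3 <- R3 - (1)*R1:  [  0   5  -4 ]
R2 <-> R3   (pivot in column 2 was zero)
[ -4  2   4 ]
[  0  5  -4 ]
[  0  0   4 ]
Upper-triangular form:
[ -4  2   4 ]
[  0  5  -4 ]
[  0  0   4 ]
det(A) = (-1)^1 * (-4) * (5) * (4) = 80  (1 row swap -> sign -1)

det(A) = 80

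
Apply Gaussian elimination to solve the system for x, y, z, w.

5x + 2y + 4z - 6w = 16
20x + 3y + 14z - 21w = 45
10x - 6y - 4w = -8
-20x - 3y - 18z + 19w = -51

(2, 4, 1, 1)

Forward elimination on [A|b]:
R2 <- R2 - (4)*R1:  [   0   -5   -2    3  -19 ]
R3 <- R3 - (2)*R1:  [   0  -10   -8    8  -40 ]
R4 <- R4 - (-4)*R1:  [  0   5  -2  -5  13 ]
R3 <- R3 - (2)*R2:  [  0   0  -4   2  -2 ]
R4 <- R4 - (-1)*R2:  [  0   0  -4  -2  -6 ]
R4 <- R4 - (1)*R3:  [  0   0   0  -4  -4 ]
Row echelon form:
[ 5   2   4  -6  |   16 ]
[ 0  -5  -2   3  |  -19 ]
[ 0   0  -4   2  |   -2 ]
[ 0   0   0  -4  |   -4 ]
Back-substitution:
w = (-4) / -4 = 1
z = (-2 - (2)*(1)) / -4 = 1
y = (-19 - (-2)*(1) - (3)*(1)) / -5 = 4
x = (16 - (2)*(4) - (4)*(1) - (-6)*(1)) / 5 = 2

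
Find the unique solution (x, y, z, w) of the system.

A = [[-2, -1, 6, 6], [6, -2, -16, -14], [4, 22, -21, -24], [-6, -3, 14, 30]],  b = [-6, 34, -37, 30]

(4, -2, -3, 3)

Forward elimination on [A|b]:
R2 <- R2 - (-3)*R1:  [  0  -5   2   4  16 ]
R3 <- R3 - (-2)*R1:  [   0   20   -9  -12  -49 ]
R4 <- R4 - (3)*R1:  [  0   0  -4  12  48 ]
R3 <- R3 - (-4)*R2:  [  0   0  -1   4  15 ]
R4 <- R4 - (4)*R3:  [   0    0    0   -4  -12 ]
Row echelon form:
[ -2  -1   6   6  |   -6 ]
[  0  -5   2   4  |   16 ]
[  0   0  -1   4  |   15 ]
[  0   0   0  -4  |  -12 ]
Back-substitution:
w = (-12) / -4 = 3
z = (15 - (4)*(3)) / -1 = -3
y = (16 - (2)*(-3) - (4)*(3)) / -5 = -2
x = (-6 - (-1)*(-2) - (6)*(-3) - (6)*(3)) / -2 = 4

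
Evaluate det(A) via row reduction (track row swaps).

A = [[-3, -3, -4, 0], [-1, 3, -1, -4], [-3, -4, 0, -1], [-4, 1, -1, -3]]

det(A) = -192

Forward elimination:
R2 <- R2 - (1/3)*R1:  [   0    4  1/3   -4 ]
R3 <- R3 - (1)*R1:  [  0  -1   4  -1 ]
R4 <- R4 - (4/3)*R1:  [    0     5  13/3    -3 ]
R3 <- R3 - (-1/4)*R2:  [     0      0  49/12     -2 ]
R4 <- R4 - (5/4)*R2:  [     0      0  47/12      2 ]
R4 <- R4 - (47/49)*R3:  [      0       0       0  192/49 ]
Upper-triangular form:
[ -3  -3     -4       0 ]
[  0   4    1/3      -4 ]
[  0   0  49/12      -2 ]
[  0   0      0  192/49 ]
det(A) = (-1)^0 * (-3) * (4) * (49/12) * (192/49) = -192  (0 row swaps -> sign +1)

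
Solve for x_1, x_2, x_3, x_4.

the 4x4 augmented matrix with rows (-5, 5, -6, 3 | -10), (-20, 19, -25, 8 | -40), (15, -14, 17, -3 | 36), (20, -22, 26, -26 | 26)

Forward elimination on [A|b]:
R2 <- R2 - (4)*R1:  [  0  -1  -1  -4   0 ]
R3 <- R3 - (-3)*R1:  [  0   1  -1   6   6 ]
R4 <- R4 - (-4)*R1:  [   0   -2    2  -14  -14 ]
R3 <- R3 - (-1)*R2:  [  0   0  -2   2   6 ]
R4 <- R4 - (2)*R2:  [   0    0    4   -6  -14 ]
R4 <- R4 - (-2)*R3:  [  0   0   0  -2  -2 ]
Row echelon form:
[ -5   5  -6   3  |  -10 ]
[  0  -1  -1  -4  |    0 ]
[  0   0  -2   2  |    6 ]
[  0   0   0  -2  |   -2 ]
Back-substitution:
x_4 = (-2) / -2 = 1
x_3 = (6 - (2)*(1)) / -2 = -2
x_2 = (0 - (-1)*(-2) - (-4)*(1)) / -1 = -2
x_1 = (-10 - (5)*(-2) - (-6)*(-2) - (3)*(1)) / -5 = 3

(3, -2, -2, 1)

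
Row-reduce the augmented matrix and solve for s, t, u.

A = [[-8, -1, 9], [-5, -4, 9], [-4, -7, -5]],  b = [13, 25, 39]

Forward elimination on [A|b]:
R2 <- R2 - (5/8)*R1:  [     0  -27/8   27/8  135/8 ]
R3 <- R3 - (1/2)*R1:  [     0  -13/2  -19/2   65/2 ]
R3 <- R3 - (52/27)*R2:  [   0    0  -16    0 ]
Row echelon form:
[ -8     -1     9  |     13 ]
[  0  -27/8  27/8  |  135/8 ]
[  0      0   -16  |      0 ]
Back-substitution:
u = (0) / -16 = 0
t = (135/8 - (27/8)*(0)) / (-27/8) = -5
s = (13 - (-1)*(-5) - (9)*(0)) / -8 = -1

(-1, -5, 0)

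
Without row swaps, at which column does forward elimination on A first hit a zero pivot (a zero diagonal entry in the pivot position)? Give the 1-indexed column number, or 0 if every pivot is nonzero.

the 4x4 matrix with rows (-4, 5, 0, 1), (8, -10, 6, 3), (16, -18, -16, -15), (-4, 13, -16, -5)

first zero-pivot column = 2

Naive forward elimination:
R2 <- R2 - (-2)*R1:  [ 0  0  6  5 ]
R3 <- R3 - (-4)*R1:  [   0    2  -16  -11 ]
R4 <- R4 - (1)*R1:  [   0    8  -16   -6 ]
Matrix at this point:
[ -4  5    0    1 ]
[  0  0    6    5 ]
[  0  2  -16  -11 ]
[  0  8  -16   -6 ]
Pivot entry (2,2) is zero but row 3 has 2 in column 2 -> naive elimination stops; a row interchange (e.g. R2 <-> R3) would be required here.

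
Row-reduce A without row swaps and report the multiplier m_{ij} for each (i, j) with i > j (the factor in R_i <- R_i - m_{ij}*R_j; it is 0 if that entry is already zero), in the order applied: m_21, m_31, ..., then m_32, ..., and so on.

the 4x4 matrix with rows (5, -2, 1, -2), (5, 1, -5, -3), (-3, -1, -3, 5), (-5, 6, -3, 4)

Forward elimination:
R2 <- R2 - (1)*R1:  [  0   3  -6  -1 ]
R3 <- R3 - (-3/5)*R1:  [     0  -11/5  -12/5   19/5 ]
R4 <- R4 - (-1)*R1:  [  0   4  -2   2 ]
R3 <- R3 - (-11/15)*R2:  [     0      0  -34/5  46/15 ]
R4 <- R4 - (4/3)*R2:  [    0     0     6  10/3 ]
R4 <- R4 - (-15/17)*R3:  [      0       0       0  308/51 ]
Multipliers (in order of application): m_{21} = 1, m_{31} = -3/5, m_{41} = -1, m_{32} = -11/15, m_{42} = 4/3, m_{43} = -15/17

multipliers: 1, -3/5, -1, -11/15, 4/3, -15/17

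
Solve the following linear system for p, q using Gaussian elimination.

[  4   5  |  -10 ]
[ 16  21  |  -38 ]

(-5, 2)

Forward elimination on [A|b]:
R2 <- R2 - (4)*R1:  [ 0  1  2 ]
Row echelon form:
[ 4  5  |  -10 ]
[ 0  1  |    2 ]
Back-substitution:
q = (2) / 1 = 2
p = (-10 - (5)*(2)) / 4 = -5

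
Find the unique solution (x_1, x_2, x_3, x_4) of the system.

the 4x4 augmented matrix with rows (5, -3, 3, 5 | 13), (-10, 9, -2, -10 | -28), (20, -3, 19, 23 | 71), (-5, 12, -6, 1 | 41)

(0, 2, -2, 5)

Forward elimination on [A|b]:
R2 <- R2 - (-2)*R1:  [  0   3   4   0  -2 ]
R3 <- R3 - (4)*R1:  [  0   9   7   3  19 ]
R4 <- R4 - (-1)*R1:  [  0   9  -3   6  54 ]
R3 <- R3 - (3)*R2:  [  0   0  -5   3  25 ]
R4 <- R4 - (3)*R2:  [   0    0  -15    6   60 ]
R4 <- R4 - (3)*R3:  [   0    0    0   -3  -15 ]
Row echelon form:
[ 5  -3   3   5  |   13 ]
[ 0   3   4   0  |   -2 ]
[ 0   0  -5   3  |   25 ]
[ 0   0   0  -3  |  -15 ]
Back-substitution:
x_4 = (-15) / -3 = 5
x_3 = (25 - (3)*(5)) / -5 = -2
x_2 = (-2 - (4)*(-2)) / 3 = 2
x_1 = (13 - (-3)*(2) - (3)*(-2) - (5)*(5)) / 5 = 0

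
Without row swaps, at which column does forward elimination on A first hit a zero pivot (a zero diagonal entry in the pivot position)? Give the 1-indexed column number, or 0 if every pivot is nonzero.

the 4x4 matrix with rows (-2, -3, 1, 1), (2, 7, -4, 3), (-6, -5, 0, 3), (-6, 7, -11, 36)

first zero-pivot column = 3

Naive forward elimination:
R2 <- R2 - (-1)*R1:  [  0   4  -3   4 ]
R3 <- R3 - (3)*R1:  [  0   4  -3   0 ]
R4 <- R4 - (3)*R1:  [   0   16  -14   33 ]
R3 <- R3 - (1)*R2:  [  0   0   0  -4 ]
R4 <- R4 - (4)*R2:  [  0   0  -2  17 ]
Matrix at this point:
[ -2  -3   1   1 ]
[  0   4  -3   4 ]
[  0   0   0  -4 ]
[  0   0  -2  17 ]
Pivot entry (3,3) is zero but row 4 has -2 in column 3 -> naive elimination stops; a row interchange (e.g. R3 <-> R4) would be required here.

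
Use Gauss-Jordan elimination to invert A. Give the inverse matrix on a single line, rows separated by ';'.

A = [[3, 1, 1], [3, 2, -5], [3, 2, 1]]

inverse = [2/3 1/18 -7/18; -1 0 1; 0 -1/6 1/6]

Gauss-Jordan on [A | I]:
R1 <- (1/3)*R1:  [   1  1/3  1/3  |  1/3    0    0 ]
R2 <- R2 - (3)*R1:  [  0   1  -6  |  -1   1   0 ]
R3 <- R3 - (3)*R1:  [  0   1   0  |  -1   0   1 ]
R1 <- R1 - (1/3)*R2:  [    1     0   7/3  |   2/3  -1/3     0 ]
R3 <- R3 - (1)*R2:  [  0   0   6  |   0  -1   1 ]
R3 <- (1/6)*R3:  [    0     0     1  |     0  -1/6   1/6 ]
R1 <- R1 - (7/3)*R3:  [     1      0      0  |    2/3   1/18  -7/18 ]
R2 <- R2 - (-6)*R3:  [  0   1   0  |  -1   0   1 ]
Right block of [I | A^{-1}] is the inverse:
[ 2/3  1/18  -7/18 ]
[  -1     0      1 ]
[   0  -1/6    1/6 ]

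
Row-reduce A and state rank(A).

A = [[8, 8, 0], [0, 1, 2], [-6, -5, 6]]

rank(A) = 3

Row reduction:
R3 <- R3 - (-3/4)*R1:  [ 0  1  6 ]
R3 <- R3 - (1)*R2:  [ 0  0  4 ]
Row echelon form:
[ 8  8  0 ]
[ 0  1  2 ]
[ 0  0  4 ]
Nonzero rows / pivot columns: 3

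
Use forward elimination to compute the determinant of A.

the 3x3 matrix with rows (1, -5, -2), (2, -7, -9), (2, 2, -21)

det(A) = 9

Forward elimination:
R2 <- R2 - (2)*R1:  [  0   3  -5 ]
R3 <- R3 - (2)*R1:  [   0   12  -17 ]
R3 <- R3 - (4)*R2:  [ 0  0  3 ]
Upper-triangular form:
[ 1  -5  -2 ]
[ 0   3  -5 ]
[ 0   0   3 ]
det(A) = (-1)^0 * (1) * (3) * (3) = 9  (0 row swaps -> sign +1)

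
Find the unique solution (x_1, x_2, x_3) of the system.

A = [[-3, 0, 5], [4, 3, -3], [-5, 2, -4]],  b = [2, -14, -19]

Forward elimination on [A|b]:
R2 <- R2 - (-4/3)*R1:  [     0      3   11/3  -34/3 ]
R3 <- R3 - (5/3)*R1:  [     0      2  -37/3  -67/3 ]
R3 <- R3 - (2/3)*R2:  [      0       0  -133/9  -133/9 ]
Row echelon form:
[ -3  0       5  |       2 ]
[  0  3    11/3  |   -34/3 ]
[  0  0  -133/9  |  -133/9 ]
Back-substitution:
x_3 = (-133/9) / (-133/9) = 1
x_2 = (-34/3 - (11/3)*(1)) / 3 = -5
x_1 = (2 - (5)*(1)) / -3 = 1

(1, -5, 1)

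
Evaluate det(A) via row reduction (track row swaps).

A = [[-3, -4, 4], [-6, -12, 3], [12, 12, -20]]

Forward elimination:
R2 <- R2 - (2)*R1:  [  0  -4  -5 ]
R3 <- R3 - (-4)*R1:  [  0  -4  -4 ]
R3 <- R3 - (1)*R2:  [ 0  0  1 ]
Upper-triangular form:
[ -3  -4   4 ]
[  0  -4  -5 ]
[  0   0   1 ]
det(A) = (-1)^0 * (-3) * (-4) * (1) = 12  (0 row swaps -> sign +1)

det(A) = 12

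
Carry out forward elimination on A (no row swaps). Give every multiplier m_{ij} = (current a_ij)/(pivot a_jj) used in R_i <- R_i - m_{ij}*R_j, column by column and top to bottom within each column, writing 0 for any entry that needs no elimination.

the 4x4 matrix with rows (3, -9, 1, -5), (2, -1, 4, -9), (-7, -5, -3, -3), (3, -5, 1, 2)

Forward elimination:
R2 <- R2 - (2/3)*R1:  [     0      5   10/3  -17/3 ]
R3 <- R3 - (-7/3)*R1:  [     0    -26   -2/3  -44/3 ]
R4 <- R4 - (1)*R1:  [ 0  4  0  7 ]
R3 <- R3 - (-26/5)*R2:  [       0        0     50/3  -662/15 ]
R4 <- R4 - (4/5)*R2:  [      0       0    -8/3  173/15 ]
R4 <- R4 - (-4/25)*R3:  [       0        0        0  559/125 ]
Multipliers (in order of application): m_{21} = 2/3, m_{31} = -7/3, m_{41} = 1, m_{32} = -26/5, m_{42} = 4/5, m_{43} = -4/25

multipliers: 2/3, -7/3, 1, -26/5, 4/5, -4/25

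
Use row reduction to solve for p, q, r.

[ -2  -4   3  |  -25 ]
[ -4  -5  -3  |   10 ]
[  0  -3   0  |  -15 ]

Forward elimination on [A|b]:
R2 <- R2 - (2)*R1:  [  0   3  -9  60 ]
R3 <- R3 - (-1)*R2:  [  0   0  -9  45 ]
Row echelon form:
[ -2  -4   3  |  -25 ]
[  0   3  -9  |   60 ]
[  0   0  -9  |   45 ]
Back-substitution:
r = (45) / -9 = -5
q = (60 - (-9)*(-5)) / 3 = 5
p = (-25 - (-4)*(5) - (3)*(-5)) / -2 = -5

(-5, 5, -5)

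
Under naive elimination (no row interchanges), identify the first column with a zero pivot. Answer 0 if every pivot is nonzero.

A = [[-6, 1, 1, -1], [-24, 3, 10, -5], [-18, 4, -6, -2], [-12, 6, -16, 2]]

first zero-pivot column = 4

Naive forward elimination:
R2 <- R2 - (4)*R1:  [  0  -1   6  -1 ]
R3 <- R3 - (3)*R1:  [  0   1  -9   1 ]
R4 <- R4 - (2)*R1:  [   0    4  -18    4 ]
R3 <- R3 - (-1)*R2:  [  0   0  -3   0 ]
R4 <- R4 - (-4)*R2:  [ 0  0  6  0 ]
R4 <- R4 - (-2)*R3:  [ 0  0  0  0 ]
Matrix at this point:
[ -6   1   1  -1 ]
[  0  -1   6  -1 ]
[  0   0  -3   0 ]
[  0   0   0   0 ]
Pivot entry (4,4) in the last row is zero and there are no rows below to swap with -> zero pivot in column 4 (A is singular).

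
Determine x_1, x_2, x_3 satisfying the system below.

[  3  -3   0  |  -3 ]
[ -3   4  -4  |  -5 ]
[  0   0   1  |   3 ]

Forward elimination on [A|b]:
R2 <- R2 - (-1)*R1:  [  0   1  -4  -8 ]
Row echelon form:
[ 3  -3   0  |  -3 ]
[ 0   1  -4  |  -8 ]
[ 0   0   1  |   3 ]
Back-substitution:
x_3 = (3) / 1 = 3
x_2 = (-8 - (-4)*(3)) / 1 = 4
x_1 = (-3 - (-3)*(4)) / 3 = 3

(3, 4, 3)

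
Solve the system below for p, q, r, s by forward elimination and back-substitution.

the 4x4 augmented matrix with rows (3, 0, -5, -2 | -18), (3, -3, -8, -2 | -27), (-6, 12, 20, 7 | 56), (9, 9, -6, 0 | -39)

(1, -2, 5, -2)

Forward elimination on [A|b]:
R2 <- R2 - (1)*R1:  [  0  -3  -3   0  -9 ]
R3 <- R3 - (-2)*R1:  [  0  12  10   3  20 ]
R4 <- R4 - (3)*R1:  [  0   9   9   6  15 ]
R3 <- R3 - (-4)*R2:  [   0    0   -2    3  -16 ]
R4 <- R4 - (-3)*R2:  [   0    0    0    6  -12 ]
Row echelon form:
[ 3   0  -5  -2  |  -18 ]
[ 0  -3  -3   0  |   -9 ]
[ 0   0  -2   3  |  -16 ]
[ 0   0   0   6  |  -12 ]
Back-substitution:
s = (-12) / 6 = -2
r = (-16 - (3)*(-2)) / -2 = 5
q = (-9 - (-3)*(5)) / -3 = -2
p = (-18 - (-5)*(5) - (-2)*(-2)) / 3 = 1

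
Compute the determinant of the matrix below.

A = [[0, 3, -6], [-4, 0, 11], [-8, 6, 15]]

Forward elimination:
R1 <-> R2   (pivot in column 1 was zero)
[ -4  0  11 ]
[  0  3  -6 ]
[ -8  6  15 ]
R3 <- R3 - (2)*R1:  [  0   6  -7 ]
R3 <- R3 - (2)*R2:  [ 0  0  5 ]
Upper-triangular form:
[ -4  0  11 ]
[  0  3  -6 ]
[  0  0   5 ]
det(A) = (-1)^1 * (-4) * (3) * (5) = 60  (1 row swap -> sign -1)

det(A) = 60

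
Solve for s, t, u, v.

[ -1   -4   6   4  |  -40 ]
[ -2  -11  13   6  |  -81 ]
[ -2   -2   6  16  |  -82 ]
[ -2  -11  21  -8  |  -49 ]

(-2, 2, -3, -4)

Forward elimination on [A|b]:
R2 <- R2 - (2)*R1:  [  0  -3   1  -2  -1 ]
R3 <- R3 - (2)*R1:  [  0   6  -6   8  -2 ]
R4 <- R4 - (2)*R1:  [   0   -3    9  -16   31 ]
R3 <- R3 - (-2)*R2:  [  0   0  -4   4  -4 ]
R4 <- R4 - (1)*R2:  [   0    0    8  -14   32 ]
R4 <- R4 - (-2)*R3:  [  0   0   0  -6  24 ]
Row echelon form:
[ -1  -4   6   4  |  -40 ]
[  0  -3   1  -2  |   -1 ]
[  0   0  -4   4  |   -4 ]
[  0   0   0  -6  |   24 ]
Back-substitution:
v = (24) / -6 = -4
u = (-4 - (4)*(-4)) / -4 = -3
t = (-1 - (1)*(-3) - (-2)*(-4)) / -3 = 2
s = (-40 - (-4)*(2) - (6)*(-3) - (4)*(-4)) / -1 = -2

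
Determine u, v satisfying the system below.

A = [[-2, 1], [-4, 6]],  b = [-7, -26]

(2, -3)

Forward elimination on [A|b]:
R2 <- R2 - (2)*R1:  [   0    4  -12 ]
Row echelon form:
[ -2  1  |   -7 ]
[  0  4  |  -12 ]
Back-substitution:
v = (-12) / 4 = -3
u = (-7 - (1)*(-3)) / -2 = 2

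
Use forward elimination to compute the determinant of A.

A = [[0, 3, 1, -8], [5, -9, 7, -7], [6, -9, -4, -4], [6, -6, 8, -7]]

det(A) = 2493

Forward elimination:
R1 <-> R2   (pivot in column 1 was zero)
[ 5  -9   7  -7 ]
[ 0   3   1  -8 ]
[ 6  -9  -4  -4 ]
[ 6  -6   8  -7 ]
R3 <- R3 - (6/5)*R1:  [     0    9/5  -62/5   22/5 ]
R4 <- R4 - (6/5)*R1:  [    0  24/5  -2/5   7/5 ]
R3 <- R3 - (3/5)*R2:  [    0     0   -13  46/5 ]
R4 <- R4 - (8/5)*R2:  [    0     0    -2  71/5 ]
R4 <- R4 - (2/13)*R3:  [      0       0       0  831/65 ]
Upper-triangular form:
[ 5  -9    7      -7 ]
[ 0   3    1      -8 ]
[ 0   0  -13    46/5 ]
[ 0   0    0  831/65 ]
det(A) = (-1)^1 * (5) * (3) * (-13) * (831/65) = 2493  (1 row swap -> sign -1)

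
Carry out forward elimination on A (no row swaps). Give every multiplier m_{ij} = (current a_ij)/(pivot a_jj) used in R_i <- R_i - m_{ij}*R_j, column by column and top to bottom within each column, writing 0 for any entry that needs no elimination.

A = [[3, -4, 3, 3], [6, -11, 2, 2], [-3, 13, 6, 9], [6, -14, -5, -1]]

multipliers: 2, -1, 2, -3, 2, 1

Forward elimination:
R2 <- R2 - (2)*R1:  [  0  -3  -4  -4 ]
R3 <- R3 - (-1)*R1:  [  0   9   9  12 ]
R4 <- R4 - (2)*R1:  [   0   -6  -11   -7 ]
R3 <- R3 - (-3)*R2:  [  0   0  -3   0 ]
R4 <- R4 - (2)*R2:  [  0   0  -3   1 ]
R4 <- R4 - (1)*R3:  [ 0  0  0  1 ]
Multipliers (in order of application): m_{21} = 2, m_{31} = -1, m_{41} = 2, m_{32} = -3, m_{42} = 2, m_{43} = 1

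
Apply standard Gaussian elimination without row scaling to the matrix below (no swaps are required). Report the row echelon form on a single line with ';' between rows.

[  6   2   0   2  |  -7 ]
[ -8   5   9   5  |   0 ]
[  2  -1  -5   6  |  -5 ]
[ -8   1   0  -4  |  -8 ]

Forward elimination:
R2 <- R2 - (-4/3)*R1:  [     0   23/3      9   23/3  -28/3 ]
R3 <- R3 - (1/3)*R1:  [    0  -5/3    -5  16/3  -8/3 ]
R4 <- R4 - (-4/3)*R1:  [     0   11/3      0   -4/3  -52/3 ]
R3 <- R3 - (-5/23)*R2:  [       0        0   -70/23        7  -108/23 ]
R4 <- R4 - (11/23)*R2:  [       0        0   -99/23       -5  -296/23 ]
R4 <- R4 - (99/70)*R3:  [       0        0        0  -149/10  -218/35 ]
Row echelon form:
[ 6     2       0        2  |       -7 ]
[ 0  23/3       9     23/3  |    -28/3 ]
[ 0     0  -70/23        7  |  -108/23 ]
[ 0     0       0  -149/10  |  -218/35 ]

REF = [6 2 0 2 -7; 0 23/3 9 23/3 -28/3; 0 0 -70/23 7 -108/23; 0 0 0 -149/10 -218/35]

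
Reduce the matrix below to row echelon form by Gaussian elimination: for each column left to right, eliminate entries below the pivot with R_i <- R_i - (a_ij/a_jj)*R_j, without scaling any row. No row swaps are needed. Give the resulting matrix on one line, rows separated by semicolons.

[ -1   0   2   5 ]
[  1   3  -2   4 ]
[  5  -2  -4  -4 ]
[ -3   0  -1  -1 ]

Forward elimination:
R2 <- R2 - (-1)*R1:  [ 0  3  0  9 ]
R3 <- R3 - (-5)*R1:  [  0  -2   6  21 ]
R4 <- R4 - (3)*R1:  [   0    0   -7  -16 ]
R3 <- R3 - (-2/3)*R2:  [  0   0   6  27 ]
R4 <- R4 - (-7/6)*R3:  [    0     0     0  31/2 ]
Row echelon form:
[ -1  0  2     5 ]
[  0  3  0     9 ]
[  0  0  6    27 ]
[  0  0  0  31/2 ]

REF = [-1 0 2 5; 0 3 0 9; 0 0 6 27; 0 0 0 31/2]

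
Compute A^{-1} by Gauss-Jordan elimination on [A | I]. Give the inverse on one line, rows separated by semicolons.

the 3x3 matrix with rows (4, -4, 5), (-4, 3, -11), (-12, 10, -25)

Gauss-Jordan on [A | I]:
R1 <- (1/4)*R1:  [   1   -1  5/4  |  1/4    0    0 ]
R2 <- R2 - (-4)*R1:  [  0  -1  -6  |   1   1   0 ]
R3 <- R3 - (-12)*R1:  [   0   -2  -10  |    3    0    1 ]
R2 <- (1/-1)*R2:  [  0   1   6  |  -1  -1   0 ]
R1 <- R1 - (-1)*R2:  [    1     0  29/4  |  -3/4    -1     0 ]
R3 <- R3 - (-2)*R2:  [  0   0   2  |   1  -2   1 ]
R3 <- (1/2)*R3:  [   0    0    1  |  1/2   -1  1/2 ]
R1 <- R1 - (29/4)*R3:  [     1      0      0  |  -35/8   25/4  -29/8 ]
R2 <- R2 - (6)*R3:  [  0   1   0  |  -4   5  -3 ]
Right block of [I | A^{-1}] is the inverse:
[ -35/8  25/4  -29/8 ]
[    -4     5     -3 ]
[   1/2    -1    1/2 ]

inverse = [-35/8 25/4 -29/8; -4 5 -3; 1/2 -1 1/2]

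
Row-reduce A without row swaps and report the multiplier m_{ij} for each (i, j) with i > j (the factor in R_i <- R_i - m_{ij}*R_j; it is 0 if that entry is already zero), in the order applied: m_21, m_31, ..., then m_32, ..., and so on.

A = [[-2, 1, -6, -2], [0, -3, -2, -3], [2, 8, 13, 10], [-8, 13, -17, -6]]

Forward elimination:
R2: entry in column 1 is already 0 -> m_{21} = 0 (no row operation needed)
R3 <- R3 - (-1)*R1:  [ 0  9  7  8 ]
R4 <- R4 - (4)*R1:  [ 0  9  7  2 ]
R3 <- R3 - (-3)*R2:  [  0   0   1  -1 ]
R4 <- R4 - (-3)*R2:  [  0   0   1  -7 ]
R4 <- R4 - (1)*R3:  [  0   0   0  -6 ]
Multipliers (in order of application): m_{21} = 0, m_{31} = -1, m_{41} = 4, m_{32} = -3, m_{42} = -3, m_{43} = 1

multipliers: 0, -1, 4, -3, -3, 1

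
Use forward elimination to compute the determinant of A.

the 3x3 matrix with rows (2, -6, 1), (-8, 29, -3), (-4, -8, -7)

det(A) = -10

Forward elimination:
R2 <- R2 - (-4)*R1:  [ 0  5  1 ]
R3 <- R3 - (-2)*R1:  [   0  -20   -5 ]
R3 <- R3 - (-4)*R2:  [  0   0  -1 ]
Upper-triangular form:
[ 2  -6   1 ]
[ 0   5   1 ]
[ 0   0  -1 ]
det(A) = (-1)^0 * (2) * (5) * (-1) = -10  (0 row swaps -> sign +1)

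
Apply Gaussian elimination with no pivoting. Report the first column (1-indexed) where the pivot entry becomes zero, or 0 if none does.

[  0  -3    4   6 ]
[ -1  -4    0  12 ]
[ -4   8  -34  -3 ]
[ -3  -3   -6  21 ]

first zero-pivot column = 1

Naive forward elimination:
Pivot entry (1,1) is zero but row 2 has -1 in column 1 -> naive elimination stops; a row interchange (e.g. R1 <-> R2) would be required here.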